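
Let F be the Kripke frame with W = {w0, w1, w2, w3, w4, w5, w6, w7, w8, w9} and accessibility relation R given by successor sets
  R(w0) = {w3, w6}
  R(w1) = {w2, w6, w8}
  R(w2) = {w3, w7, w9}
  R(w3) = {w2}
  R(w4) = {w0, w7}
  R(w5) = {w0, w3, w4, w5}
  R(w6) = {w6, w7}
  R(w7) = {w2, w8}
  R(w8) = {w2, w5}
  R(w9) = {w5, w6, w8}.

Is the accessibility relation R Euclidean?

No

Euclidean: no — w0 R w3 and w0 R w6, but not w3 R w6.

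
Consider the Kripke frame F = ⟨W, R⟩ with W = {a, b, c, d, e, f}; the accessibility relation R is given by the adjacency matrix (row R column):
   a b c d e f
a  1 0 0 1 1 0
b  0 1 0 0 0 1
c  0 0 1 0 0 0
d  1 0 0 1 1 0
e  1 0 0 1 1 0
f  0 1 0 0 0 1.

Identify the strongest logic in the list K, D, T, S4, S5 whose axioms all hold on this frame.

Serial (axiom D): yes — every world has a successor (e.g. a R a).
Reflexive (axiom T): yes — every world is R-related to itself.
Transitive (axiom 4): yes — every two-step R-path is closed by a direct edge.
Euclidean (axiom 5): yes — any two successors of a common world are R-related.
So F validates K, D, T, S4, S5. The strongest is S5.

S5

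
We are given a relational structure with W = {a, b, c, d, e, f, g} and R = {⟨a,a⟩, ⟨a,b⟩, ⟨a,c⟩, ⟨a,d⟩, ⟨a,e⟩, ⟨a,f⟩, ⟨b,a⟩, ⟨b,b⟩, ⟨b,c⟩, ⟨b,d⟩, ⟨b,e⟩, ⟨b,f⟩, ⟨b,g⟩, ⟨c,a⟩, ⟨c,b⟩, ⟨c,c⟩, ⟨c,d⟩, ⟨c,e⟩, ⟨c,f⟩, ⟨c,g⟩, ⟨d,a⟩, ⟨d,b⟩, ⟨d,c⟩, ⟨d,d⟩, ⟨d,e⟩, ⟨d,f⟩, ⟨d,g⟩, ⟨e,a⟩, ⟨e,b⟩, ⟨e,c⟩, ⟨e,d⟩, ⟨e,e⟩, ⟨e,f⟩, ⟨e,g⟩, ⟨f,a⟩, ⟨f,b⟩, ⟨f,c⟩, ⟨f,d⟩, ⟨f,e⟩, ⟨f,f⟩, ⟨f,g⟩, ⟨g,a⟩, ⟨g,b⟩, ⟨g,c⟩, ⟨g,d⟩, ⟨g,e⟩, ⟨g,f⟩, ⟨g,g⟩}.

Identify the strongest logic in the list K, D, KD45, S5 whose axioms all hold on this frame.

D

Serial (axiom D): yes — every world has a successor (e.g. a R a).
Euclidean (axiom 5): no — b R a and b R g, but not a R g.
Transitive (axiom 4): no — a R b and b R g, but not a R g.
Reflexive (axiom T): yes — every world is R-related to itself.
So F validates K, D; KD45 would additionally require R to be Euclidean and transitive. The strongest is D.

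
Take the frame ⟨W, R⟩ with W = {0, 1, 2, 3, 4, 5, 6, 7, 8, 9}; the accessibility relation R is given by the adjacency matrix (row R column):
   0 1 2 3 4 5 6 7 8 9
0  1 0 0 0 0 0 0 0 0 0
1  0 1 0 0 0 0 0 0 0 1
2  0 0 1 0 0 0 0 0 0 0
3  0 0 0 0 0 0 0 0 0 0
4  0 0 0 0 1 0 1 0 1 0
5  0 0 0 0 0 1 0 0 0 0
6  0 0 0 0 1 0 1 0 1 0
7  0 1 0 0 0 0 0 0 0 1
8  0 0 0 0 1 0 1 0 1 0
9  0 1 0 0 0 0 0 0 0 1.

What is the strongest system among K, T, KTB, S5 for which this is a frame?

Reflexive (axiom T): no — 3 is not related to itself.
Symmetric (axiom B): no — 7 R 1 but not 1 R 7.
Euclidean (axiom 5): yes — any two successors of a common world are R-related.
So F validates K; T would additionally require R to be reflexive. The strongest is K.

K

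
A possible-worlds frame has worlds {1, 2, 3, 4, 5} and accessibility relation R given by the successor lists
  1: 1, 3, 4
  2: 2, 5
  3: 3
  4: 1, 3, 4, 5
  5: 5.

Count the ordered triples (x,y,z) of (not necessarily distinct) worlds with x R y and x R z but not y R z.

10

Enumerating: (1,3,1), (1,3,4), (2,5,2), (4,1,5), (4,3,1), (4,3,4), (4,3,5), (4,5,1), (4,5,3), (4,5,4).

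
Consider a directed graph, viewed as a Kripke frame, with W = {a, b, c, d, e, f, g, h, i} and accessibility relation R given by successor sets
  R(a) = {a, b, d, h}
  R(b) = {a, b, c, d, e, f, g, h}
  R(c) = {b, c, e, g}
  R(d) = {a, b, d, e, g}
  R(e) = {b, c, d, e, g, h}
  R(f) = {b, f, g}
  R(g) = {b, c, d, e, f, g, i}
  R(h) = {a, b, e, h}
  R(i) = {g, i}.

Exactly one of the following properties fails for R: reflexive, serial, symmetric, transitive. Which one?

transitive

Reflexive: yes — every world is R-related to itself.
Serial: yes — every world has a successor (e.g. a R a).
Symmetric: yes — every pair in R has its reverse in R.
Transitive: no — a R b and b R c, but not a R c.
Only transitive fails.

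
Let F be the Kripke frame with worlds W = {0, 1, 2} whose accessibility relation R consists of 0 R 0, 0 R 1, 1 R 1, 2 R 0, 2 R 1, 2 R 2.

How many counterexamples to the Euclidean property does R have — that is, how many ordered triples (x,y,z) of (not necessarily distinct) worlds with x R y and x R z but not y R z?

4

Enumerating: (0,1,0), (2,0,2), (2,1,0), (2,1,2).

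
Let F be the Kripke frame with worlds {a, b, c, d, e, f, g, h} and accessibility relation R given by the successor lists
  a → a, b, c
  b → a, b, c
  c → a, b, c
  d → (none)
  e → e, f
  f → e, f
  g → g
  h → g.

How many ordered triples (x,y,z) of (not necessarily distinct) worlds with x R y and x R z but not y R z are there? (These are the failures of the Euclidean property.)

R is Euclidean; there are no such tuples.

0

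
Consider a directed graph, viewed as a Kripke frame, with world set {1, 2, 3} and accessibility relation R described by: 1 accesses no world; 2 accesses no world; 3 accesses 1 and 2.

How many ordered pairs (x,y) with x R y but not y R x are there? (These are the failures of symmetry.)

Enumerating: (3,1), (3,2).

2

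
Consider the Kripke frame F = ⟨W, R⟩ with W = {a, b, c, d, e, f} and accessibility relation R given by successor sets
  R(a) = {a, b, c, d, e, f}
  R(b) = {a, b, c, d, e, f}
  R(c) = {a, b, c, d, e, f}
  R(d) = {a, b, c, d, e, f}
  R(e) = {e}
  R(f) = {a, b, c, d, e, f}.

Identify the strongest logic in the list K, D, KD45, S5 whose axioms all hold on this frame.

Serial (axiom D): yes — every world has a successor (e.g. a R a).
Euclidean (axiom 5): no — a R e and a R b, but not e R b.
Transitive (axiom 4): yes — every two-step R-path is closed by a direct edge.
Reflexive (axiom T): yes — every world is R-related to itself.
So F validates K, D; KD45 would additionally require R to be Euclidean. The strongest is D.

D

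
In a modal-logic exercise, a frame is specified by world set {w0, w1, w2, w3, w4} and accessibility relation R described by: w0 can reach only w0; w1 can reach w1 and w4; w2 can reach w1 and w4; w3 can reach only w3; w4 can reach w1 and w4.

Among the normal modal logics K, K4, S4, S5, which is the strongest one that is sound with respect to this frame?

K4

Transitive (axiom 4): yes — every two-step R-path is closed by a direct edge.
Reflexive (axiom T): no — w2 is not related to itself.
Euclidean (axiom 5): yes — any two successors of a common world are R-related.
So F validates K, K4; S4 would additionally require R to be reflexive. The strongest is K4.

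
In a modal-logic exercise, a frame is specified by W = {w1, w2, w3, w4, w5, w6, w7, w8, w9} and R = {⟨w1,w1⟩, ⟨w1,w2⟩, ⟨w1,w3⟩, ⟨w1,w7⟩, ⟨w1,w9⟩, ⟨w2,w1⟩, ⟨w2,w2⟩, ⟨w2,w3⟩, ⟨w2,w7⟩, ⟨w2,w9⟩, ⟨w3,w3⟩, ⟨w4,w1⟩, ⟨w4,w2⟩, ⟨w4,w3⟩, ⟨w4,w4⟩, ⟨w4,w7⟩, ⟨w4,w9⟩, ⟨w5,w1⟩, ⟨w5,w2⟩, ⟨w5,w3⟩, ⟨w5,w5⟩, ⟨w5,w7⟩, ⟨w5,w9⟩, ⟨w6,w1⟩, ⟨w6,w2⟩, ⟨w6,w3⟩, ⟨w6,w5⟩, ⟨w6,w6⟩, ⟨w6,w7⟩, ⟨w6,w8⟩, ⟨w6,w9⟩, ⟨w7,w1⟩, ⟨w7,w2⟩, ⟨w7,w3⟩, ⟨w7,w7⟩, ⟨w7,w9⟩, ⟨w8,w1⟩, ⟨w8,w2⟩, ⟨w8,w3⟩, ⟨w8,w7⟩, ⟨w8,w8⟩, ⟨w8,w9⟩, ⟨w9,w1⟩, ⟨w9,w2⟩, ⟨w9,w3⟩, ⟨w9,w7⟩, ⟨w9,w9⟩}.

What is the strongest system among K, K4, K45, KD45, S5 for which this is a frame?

K4

Transitive (axiom 4): yes — every two-step R-path is closed by a direct edge.
Euclidean (axiom 5): no — w1 R w3 and w1 R w2, but not w3 R w2.
Serial (axiom D): yes — every world has a successor (e.g. w1 R w1).
Reflexive (axiom T): yes — every world is R-related to itself.
So F validates K, K4; K45 would additionally require R to be Euclidean. The strongest is K4.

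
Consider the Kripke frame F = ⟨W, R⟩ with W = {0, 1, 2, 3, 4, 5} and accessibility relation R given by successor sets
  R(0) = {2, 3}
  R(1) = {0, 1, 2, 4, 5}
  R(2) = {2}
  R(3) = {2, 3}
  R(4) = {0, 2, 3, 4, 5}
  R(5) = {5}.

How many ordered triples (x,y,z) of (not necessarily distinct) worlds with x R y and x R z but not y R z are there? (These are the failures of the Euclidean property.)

Enumerating: (0,2,3), (1,0,0), (1,0,1), (1,0,4), (1,0,5), (1,2,0), (1,2,1), (1,2,4), (1,2,5), (1,4,1), (1,5,0), (1,5,1), … and 17 more.
Total: 29.

29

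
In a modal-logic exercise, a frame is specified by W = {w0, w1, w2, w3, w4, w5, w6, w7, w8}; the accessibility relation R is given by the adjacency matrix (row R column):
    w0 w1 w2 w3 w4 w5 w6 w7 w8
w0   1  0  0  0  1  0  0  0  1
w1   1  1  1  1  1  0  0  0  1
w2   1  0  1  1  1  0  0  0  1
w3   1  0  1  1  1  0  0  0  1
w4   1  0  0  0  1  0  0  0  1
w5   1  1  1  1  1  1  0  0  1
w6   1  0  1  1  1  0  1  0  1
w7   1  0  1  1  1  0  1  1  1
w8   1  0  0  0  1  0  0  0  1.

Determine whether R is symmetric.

Symmetric: no — w1 R w0 but not w0 R w1.

No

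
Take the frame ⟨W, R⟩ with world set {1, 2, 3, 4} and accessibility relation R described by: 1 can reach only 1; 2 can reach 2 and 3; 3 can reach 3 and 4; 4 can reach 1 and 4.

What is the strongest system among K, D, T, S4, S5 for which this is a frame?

Serial (axiom D): yes — every world has a successor (e.g. 1 R 1).
Reflexive (axiom T): yes — every world is R-related to itself.
Transitive (axiom 4): no — 2 R 3 and 3 R 4, but not 2 R 4.
Euclidean (axiom 5): no — 2 R 3 and 2 R 2, but not 3 R 2.
So F validates K, D, T; S4 would additionally require R to be transitive. The strongest is T.

T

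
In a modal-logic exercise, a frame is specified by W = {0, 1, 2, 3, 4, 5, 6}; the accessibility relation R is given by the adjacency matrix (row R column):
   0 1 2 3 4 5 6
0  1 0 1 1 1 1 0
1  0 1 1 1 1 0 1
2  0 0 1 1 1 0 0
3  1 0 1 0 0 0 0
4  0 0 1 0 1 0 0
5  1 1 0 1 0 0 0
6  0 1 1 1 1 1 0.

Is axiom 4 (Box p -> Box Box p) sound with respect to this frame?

The schema 4 characterises exactly the transitive frames.
Transitive: no — 0 R 5 and 5 R 1, but not 0 R 1.

No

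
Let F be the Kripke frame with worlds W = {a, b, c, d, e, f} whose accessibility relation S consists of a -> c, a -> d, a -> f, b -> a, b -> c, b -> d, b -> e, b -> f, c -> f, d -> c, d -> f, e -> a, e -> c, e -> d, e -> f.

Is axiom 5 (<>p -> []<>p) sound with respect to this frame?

Axiom 5 corresponds to the accessibility relation being Euclidean.
Euclidean: no — a S c and a S d, but not c S d.

No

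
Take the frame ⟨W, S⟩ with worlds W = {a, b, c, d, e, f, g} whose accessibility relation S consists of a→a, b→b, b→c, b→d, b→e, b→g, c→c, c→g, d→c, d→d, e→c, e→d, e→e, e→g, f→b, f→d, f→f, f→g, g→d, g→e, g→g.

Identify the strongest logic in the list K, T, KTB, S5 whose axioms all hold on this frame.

T

Reflexive (axiom T): yes — every world is S-related to itself.
Symmetric (axiom B): no — b S c but not c S b.
Euclidean (axiom 5): no — b S c and b S d, but not c S d.
So F validates K, T; KTB would additionally require S to be symmetric. The strongest is T.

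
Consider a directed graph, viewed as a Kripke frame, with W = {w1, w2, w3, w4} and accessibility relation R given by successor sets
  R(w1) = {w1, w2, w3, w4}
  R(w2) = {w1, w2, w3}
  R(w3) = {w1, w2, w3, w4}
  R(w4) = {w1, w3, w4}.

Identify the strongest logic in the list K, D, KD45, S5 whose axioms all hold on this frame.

D

Serial (axiom D): yes — every world has a successor (e.g. w1 R w1).
Euclidean (axiom 5): no — w1 R w2 and w1 R w4, but not w2 R w4.
Transitive (axiom 4): no — w2 R w1 and w1 R w4, but not w2 R w4.
Reflexive (axiom T): yes — every world is R-related to itself.
So F validates K, D; KD45 would additionally require R to be Euclidean and transitive. The strongest is D.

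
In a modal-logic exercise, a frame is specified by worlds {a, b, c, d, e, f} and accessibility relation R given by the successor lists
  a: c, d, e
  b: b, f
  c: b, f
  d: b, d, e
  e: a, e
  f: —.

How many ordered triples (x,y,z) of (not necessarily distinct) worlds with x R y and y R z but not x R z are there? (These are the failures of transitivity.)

Enumerating: (a,c,b), (a,c,f), (a,d,b), (a,e,a), (d,b,f), (d,e,a), (e,a,c), (e,a,d).

8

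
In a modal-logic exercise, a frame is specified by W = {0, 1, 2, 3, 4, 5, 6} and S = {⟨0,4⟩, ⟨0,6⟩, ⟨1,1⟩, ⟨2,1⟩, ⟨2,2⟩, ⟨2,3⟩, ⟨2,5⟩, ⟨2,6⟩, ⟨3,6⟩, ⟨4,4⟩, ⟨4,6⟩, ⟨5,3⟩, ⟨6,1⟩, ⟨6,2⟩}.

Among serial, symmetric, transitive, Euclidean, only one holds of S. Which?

Serial: yes — every world has a successor (e.g. 0 S 4).
Symmetric: no — 0 S 4 but not 4 S 0.
Transitive: no — 0 S 6 and 6 S 1, but not 0 S 1.
Euclidean: no — 0 S 6 and 0 S 4, but not 6 S 4.
Only serial holds.

serial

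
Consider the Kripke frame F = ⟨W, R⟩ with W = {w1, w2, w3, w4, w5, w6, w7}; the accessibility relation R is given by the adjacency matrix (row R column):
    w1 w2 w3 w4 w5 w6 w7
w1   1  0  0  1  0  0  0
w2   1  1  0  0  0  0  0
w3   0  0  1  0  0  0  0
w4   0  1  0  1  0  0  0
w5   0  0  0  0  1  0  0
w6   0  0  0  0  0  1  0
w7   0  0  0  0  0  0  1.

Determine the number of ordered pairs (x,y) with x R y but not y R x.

Enumerating: (w1,w4), (w2,w1), (w4,w2).

3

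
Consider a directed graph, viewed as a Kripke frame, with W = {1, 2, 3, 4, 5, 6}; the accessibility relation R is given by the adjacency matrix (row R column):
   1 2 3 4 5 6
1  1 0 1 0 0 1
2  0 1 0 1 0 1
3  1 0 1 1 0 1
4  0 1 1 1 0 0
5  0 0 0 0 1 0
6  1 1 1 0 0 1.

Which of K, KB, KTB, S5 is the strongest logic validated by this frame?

KTB

Symmetric (axiom B): yes — every pair in R has its reverse in R.
Reflexive (axiom T): yes — every world is R-related to itself.
Euclidean (axiom 5): no — 2 R 4 and 2 R 6, but not 4 R 6.
So F validates K, KB, KTB; S5 would additionally require R to be Euclidean. The strongest is KTB.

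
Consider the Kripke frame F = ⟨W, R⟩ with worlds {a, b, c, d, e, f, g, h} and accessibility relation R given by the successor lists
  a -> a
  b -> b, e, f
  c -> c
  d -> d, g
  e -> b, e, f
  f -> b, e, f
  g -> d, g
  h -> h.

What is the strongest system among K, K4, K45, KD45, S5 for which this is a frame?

Transitive (axiom 4): yes — every two-step R-path is closed by a direct edge.
Euclidean (axiom 5): yes — any two successors of a common world are R-related.
Serial (axiom D): yes — every world has a successor (e.g. a R a).
Reflexive (axiom T): yes — every world is R-related to itself.
So F validates K, K4, K45, KD45, S5. The strongest is S5.

S5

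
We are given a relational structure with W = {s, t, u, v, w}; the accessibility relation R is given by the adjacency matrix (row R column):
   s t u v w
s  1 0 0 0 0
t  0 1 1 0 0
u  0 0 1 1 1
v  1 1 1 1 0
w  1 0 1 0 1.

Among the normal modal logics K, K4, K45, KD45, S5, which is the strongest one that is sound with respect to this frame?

Transitive (axiom 4): no — t R u and u R v, but not t R v.
Euclidean (axiom 5): no — u R v and u R w, but not v R w.
Serial (axiom D): yes — every world has a successor (e.g. s R s).
Reflexive (axiom T): yes — every world is R-related to itself.
So F validates K; K4 would additionally require R to be transitive. The strongest is K.

K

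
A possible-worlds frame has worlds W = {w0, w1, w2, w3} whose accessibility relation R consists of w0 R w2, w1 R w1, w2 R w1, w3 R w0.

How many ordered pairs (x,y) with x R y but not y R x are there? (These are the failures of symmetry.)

3

Enumerating: (w0,w2), (w2,w1), (w3,w0).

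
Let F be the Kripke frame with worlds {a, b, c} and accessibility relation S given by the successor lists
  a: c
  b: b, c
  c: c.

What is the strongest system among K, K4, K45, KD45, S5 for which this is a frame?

Transitive (axiom 4): yes — every two-step S-path is closed by a direct edge.
Euclidean (axiom 5): no — b S c and b S b, but not c S b.
Serial (axiom D): yes — every world has a successor (e.g. a S c).
Reflexive (axiom T): no — a is not related to itself.
So F validates K, K4; K45 would additionally require S to be Euclidean. The strongest is K4.

K4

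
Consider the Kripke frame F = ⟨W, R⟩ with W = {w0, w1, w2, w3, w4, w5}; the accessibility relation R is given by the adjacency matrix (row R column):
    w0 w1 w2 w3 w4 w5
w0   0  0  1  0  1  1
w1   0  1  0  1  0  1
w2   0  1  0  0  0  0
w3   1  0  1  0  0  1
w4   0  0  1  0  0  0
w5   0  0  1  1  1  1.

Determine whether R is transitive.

No

Transitive: no — w0 R w2 and w2 R w1, but not w0 R w1.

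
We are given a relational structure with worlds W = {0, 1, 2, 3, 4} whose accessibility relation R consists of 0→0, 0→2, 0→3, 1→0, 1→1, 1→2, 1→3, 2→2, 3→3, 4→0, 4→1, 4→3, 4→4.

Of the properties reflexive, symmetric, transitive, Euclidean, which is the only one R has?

reflexive

Reflexive: yes — every world is R-related to itself.
Symmetric: no — 0 R 2 but not 2 R 0.
Transitive: no — 4 R 0 and 0 R 2, but not 4 R 2.
Euclidean: no — 0 R 2 and 0 R 3, but not 2 R 3.
Only reflexive holds.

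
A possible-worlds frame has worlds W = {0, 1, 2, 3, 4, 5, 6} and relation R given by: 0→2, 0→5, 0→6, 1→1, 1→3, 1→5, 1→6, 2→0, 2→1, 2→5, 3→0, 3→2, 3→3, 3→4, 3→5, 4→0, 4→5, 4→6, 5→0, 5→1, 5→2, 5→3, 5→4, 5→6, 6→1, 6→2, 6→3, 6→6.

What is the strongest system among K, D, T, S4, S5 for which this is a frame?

D

Serial (axiom D): yes — every world has a successor (e.g. 0 R 2).
Reflexive (axiom T): no — 0 is not related to itself.
Transitive (axiom 4): no — 0 R 2 and 2 R 1, but not 0 R 1.
Euclidean (axiom 5): no — 0 R 2 and 0 R 6, but not 2 R 6.
So F validates K, D; T would additionally require R to be reflexive. The strongest is D.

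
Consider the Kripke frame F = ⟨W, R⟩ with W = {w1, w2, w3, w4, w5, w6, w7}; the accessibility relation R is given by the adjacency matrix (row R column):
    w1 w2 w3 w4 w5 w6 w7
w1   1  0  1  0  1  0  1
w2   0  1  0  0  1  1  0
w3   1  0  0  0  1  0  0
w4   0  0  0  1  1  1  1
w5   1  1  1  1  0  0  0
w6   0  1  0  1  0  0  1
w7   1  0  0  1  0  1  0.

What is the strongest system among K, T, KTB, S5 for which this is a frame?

K

Reflexive (axiom T): no — w3 is not related to itself.
Symmetric (axiom B): yes — every pair in R has its reverse in R.
Euclidean (axiom 5): no — w1 R w3 and w1 R w7, but not w3 R w7.
So F validates K; T would additionally require R to be reflexive. The strongest is K.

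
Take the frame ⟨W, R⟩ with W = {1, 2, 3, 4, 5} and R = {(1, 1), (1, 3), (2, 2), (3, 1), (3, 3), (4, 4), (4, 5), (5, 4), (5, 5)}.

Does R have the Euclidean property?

Euclidean: yes — any two successors of a common world are R-related.

Yes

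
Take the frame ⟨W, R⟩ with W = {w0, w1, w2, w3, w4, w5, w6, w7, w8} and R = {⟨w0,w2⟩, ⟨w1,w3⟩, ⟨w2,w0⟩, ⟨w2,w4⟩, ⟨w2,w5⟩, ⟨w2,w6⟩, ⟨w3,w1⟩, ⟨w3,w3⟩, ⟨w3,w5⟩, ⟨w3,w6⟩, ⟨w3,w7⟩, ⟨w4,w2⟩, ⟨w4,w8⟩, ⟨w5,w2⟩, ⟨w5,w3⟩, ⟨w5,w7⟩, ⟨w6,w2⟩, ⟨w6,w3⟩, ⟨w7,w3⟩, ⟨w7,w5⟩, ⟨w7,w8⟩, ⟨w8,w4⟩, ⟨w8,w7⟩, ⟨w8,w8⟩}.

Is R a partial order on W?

No

Reflexive: no — w0 is not related to itself.
Transitive: no — w0 R w2 and w2 R w4, but not w0 R w4.
Antisymmetric: no — w0 R w2 and w2 R w0 with w0 ≠ w2.
So R is not a partial order.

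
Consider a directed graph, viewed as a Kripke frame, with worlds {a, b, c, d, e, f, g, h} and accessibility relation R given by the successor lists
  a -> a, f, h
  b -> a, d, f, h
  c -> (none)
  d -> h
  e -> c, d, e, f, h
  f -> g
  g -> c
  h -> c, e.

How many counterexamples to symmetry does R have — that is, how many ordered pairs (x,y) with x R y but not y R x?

13

Enumerating: (a,f), (a,h), (b,a), (b,d), (b,f), (b,h), (d,h), (e,c), (e,d), (e,f), (f,g), (g,c), (h,c).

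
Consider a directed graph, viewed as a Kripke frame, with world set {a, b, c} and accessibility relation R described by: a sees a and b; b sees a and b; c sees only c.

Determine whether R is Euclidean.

Yes

Euclidean: yes — any two successors of a common world are R-related.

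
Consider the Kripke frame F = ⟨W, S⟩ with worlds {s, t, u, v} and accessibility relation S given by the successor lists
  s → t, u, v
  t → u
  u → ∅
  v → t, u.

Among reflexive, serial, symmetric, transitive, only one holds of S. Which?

Reflexive: no — s is not related to itself.
Serial: no — u has no S-successor.
Symmetric: no — s S t but not t S s.
Transitive: yes — every two-step S-path is closed by a direct edge.
Only transitive holds.

transitive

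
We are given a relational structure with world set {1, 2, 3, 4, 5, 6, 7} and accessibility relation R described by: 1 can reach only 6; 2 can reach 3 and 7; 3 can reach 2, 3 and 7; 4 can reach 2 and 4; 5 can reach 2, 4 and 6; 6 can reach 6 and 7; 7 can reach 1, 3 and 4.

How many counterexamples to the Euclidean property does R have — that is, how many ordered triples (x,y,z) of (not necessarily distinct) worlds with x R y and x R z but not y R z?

21

Enumerating: (2,7,7), (3,2,2), (3,7,2), (3,7,7), (4,2,2), (4,2,4), (5,2,2), (5,2,4), (5,2,6), (5,4,6), (5,6,2), (5,6,4), … and 9 more.
Total: 21.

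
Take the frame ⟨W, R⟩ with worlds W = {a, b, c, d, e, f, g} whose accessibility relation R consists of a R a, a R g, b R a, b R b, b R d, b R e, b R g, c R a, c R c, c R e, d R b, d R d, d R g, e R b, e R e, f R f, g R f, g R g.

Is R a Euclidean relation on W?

No

Euclidean: no — b R a and b R d, but not a R d.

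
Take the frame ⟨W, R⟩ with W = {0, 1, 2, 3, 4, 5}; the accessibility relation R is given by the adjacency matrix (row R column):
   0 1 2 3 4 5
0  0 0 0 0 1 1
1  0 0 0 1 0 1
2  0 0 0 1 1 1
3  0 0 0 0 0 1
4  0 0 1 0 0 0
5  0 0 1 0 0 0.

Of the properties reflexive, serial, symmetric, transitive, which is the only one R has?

Reflexive: no — 0 is not related to itself.
Serial: yes — every world has a successor (e.g. 0 R 4).
Symmetric: no — 0 R 4 but not 4 R 0.
Transitive: no — 0 R 4 and 4 R 2, but not 0 R 2.
Only serial holds.

serial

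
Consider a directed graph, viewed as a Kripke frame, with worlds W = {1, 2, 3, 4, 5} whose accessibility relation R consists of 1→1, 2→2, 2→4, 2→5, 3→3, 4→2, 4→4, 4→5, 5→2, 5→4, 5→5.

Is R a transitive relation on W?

Transitive: yes — every two-step R-path is closed by a direct edge.

Yes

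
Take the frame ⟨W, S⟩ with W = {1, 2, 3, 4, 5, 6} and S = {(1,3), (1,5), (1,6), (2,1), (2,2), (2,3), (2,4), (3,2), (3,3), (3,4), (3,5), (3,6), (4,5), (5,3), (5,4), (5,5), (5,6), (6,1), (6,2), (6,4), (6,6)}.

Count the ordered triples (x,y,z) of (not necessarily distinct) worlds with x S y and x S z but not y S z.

Enumerating: (1,6,3), (1,6,5), (2,1,1), (2,1,2), (2,1,4), (2,3,1), (2,4,1), (2,4,2), (2,4,3), (2,4,4), (3,2,5), (3,2,6), … and 20 more.
Total: 32.

32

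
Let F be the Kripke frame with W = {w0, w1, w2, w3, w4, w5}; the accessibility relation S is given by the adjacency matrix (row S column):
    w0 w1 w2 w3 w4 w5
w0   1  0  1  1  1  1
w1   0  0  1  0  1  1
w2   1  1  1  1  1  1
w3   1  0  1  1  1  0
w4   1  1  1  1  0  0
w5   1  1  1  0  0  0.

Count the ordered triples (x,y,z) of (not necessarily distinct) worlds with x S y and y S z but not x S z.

Enumerating: (w0,w2,w1), (w0,w4,w1), (w0,w5,w1), (w1,w2,w0), (w1,w2,w1), (w1,w2,w3), (w1,w4,w0), (w1,w4,w1), (w1,w4,w3), (w1,w5,w0), (w1,w5,w1), (w3,w0,w5), … and 18 more.
Total: 30.

30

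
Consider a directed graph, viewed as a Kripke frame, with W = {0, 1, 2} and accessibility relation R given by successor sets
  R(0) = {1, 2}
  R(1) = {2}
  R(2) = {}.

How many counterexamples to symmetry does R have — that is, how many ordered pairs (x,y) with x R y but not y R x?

3

Enumerating: (0,1), (0,2), (1,2).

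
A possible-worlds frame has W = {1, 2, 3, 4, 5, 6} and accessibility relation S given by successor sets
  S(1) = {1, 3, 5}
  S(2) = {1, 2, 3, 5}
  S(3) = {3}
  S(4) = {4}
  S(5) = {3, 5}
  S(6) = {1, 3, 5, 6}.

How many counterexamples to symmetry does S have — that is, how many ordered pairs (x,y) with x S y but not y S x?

Enumerating: (1,3), (1,5), (2,1), (2,3), (2,5), (5,3), (6,1), (6,3), (6,5).

9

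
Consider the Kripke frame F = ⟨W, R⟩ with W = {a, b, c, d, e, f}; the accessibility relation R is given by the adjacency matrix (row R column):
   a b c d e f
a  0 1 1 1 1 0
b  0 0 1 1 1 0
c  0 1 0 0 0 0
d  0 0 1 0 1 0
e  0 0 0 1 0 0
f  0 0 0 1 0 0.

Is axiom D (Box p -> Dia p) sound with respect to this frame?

The schema D characterises exactly the serial frames.
Serial: yes — every world has a successor (e.g. a R b).

Yes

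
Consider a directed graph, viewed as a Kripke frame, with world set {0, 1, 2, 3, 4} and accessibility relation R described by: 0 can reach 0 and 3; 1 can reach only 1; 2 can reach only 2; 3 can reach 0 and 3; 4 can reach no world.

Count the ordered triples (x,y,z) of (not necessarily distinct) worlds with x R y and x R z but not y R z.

R is Euclidean; there are no such tuples.

0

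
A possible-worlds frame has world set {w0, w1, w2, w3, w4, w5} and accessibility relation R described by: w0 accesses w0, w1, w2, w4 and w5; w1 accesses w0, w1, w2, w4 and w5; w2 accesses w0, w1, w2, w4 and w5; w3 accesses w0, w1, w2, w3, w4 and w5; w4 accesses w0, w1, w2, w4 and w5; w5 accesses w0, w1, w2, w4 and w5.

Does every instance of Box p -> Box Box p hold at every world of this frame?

The schema 4 characterises exactly the transitive frames.
Transitive: yes — every two-step R-path is closed by a direct edge.

Yes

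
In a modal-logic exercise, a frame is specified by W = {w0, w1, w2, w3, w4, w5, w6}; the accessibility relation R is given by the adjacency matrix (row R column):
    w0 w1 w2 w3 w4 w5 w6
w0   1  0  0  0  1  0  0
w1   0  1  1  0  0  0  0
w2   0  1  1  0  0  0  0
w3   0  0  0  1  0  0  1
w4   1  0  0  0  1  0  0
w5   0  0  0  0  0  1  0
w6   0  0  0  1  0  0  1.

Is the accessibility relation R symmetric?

Yes

Symmetric: yes — every pair in R has its reverse in R.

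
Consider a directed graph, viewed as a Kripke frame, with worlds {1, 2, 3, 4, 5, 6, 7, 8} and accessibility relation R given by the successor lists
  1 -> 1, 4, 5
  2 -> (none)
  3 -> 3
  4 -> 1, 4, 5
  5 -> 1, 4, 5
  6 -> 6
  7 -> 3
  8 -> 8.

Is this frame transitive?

Yes

Transitive: yes — every two-step R-path is closed by a direct edge.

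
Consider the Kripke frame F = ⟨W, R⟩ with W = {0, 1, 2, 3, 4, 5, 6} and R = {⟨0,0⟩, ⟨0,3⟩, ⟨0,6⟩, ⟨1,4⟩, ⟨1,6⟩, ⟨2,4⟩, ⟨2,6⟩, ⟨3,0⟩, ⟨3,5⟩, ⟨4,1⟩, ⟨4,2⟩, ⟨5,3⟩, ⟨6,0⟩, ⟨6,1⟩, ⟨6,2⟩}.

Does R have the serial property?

Yes

Serial: yes — every world has a successor (e.g. 0 R 0).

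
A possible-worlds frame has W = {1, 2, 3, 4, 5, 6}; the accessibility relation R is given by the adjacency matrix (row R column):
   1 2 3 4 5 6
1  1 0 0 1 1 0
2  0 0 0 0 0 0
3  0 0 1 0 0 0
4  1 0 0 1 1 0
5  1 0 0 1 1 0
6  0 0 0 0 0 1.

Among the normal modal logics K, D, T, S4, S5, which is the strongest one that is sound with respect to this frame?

K

Serial (axiom D): no — 2 has no R-successor.
Reflexive (axiom T): no — 2 is not related to itself.
Transitive (axiom 4): yes — every two-step R-path is closed by a direct edge.
Euclidean (axiom 5): yes — any two successors of a common world are R-related.
So F validates K; D would additionally require R to be serial. The strongest is K.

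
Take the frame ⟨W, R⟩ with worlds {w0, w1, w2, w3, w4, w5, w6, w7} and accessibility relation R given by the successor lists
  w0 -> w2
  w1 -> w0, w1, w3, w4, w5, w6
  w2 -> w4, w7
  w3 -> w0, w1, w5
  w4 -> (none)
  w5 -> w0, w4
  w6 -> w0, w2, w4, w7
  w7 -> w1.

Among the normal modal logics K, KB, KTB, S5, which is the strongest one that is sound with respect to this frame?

K

Symmetric (axiom B): no — w0 R w2 but not w2 R w0.
Reflexive (axiom T): no — w0 is not related to itself.
Euclidean (axiom 5): no — w1 R w0 and w1 R w3, but not w0 R w3.
So F validates K; KB would additionally require R to be symmetric. The strongest is K.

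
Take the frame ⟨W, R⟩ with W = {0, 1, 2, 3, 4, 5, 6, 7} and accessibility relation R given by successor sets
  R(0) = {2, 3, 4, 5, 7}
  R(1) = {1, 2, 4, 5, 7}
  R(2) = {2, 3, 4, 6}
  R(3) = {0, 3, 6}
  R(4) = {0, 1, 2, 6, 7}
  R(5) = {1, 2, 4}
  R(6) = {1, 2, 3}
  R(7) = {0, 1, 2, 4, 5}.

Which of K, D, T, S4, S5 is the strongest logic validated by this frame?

Serial (axiom D): yes — every world has a successor (e.g. 0 R 2).
Reflexive (axiom T): no — 0 is not related to itself.
Transitive (axiom 4): no — 0 R 2 and 2 R 6, but not 0 R 6.
Euclidean (axiom 5): no — 0 R 2 and 0 R 5, but not 2 R 5.
So F validates K, D; T would additionally require R to be reflexive. The strongest is D.

D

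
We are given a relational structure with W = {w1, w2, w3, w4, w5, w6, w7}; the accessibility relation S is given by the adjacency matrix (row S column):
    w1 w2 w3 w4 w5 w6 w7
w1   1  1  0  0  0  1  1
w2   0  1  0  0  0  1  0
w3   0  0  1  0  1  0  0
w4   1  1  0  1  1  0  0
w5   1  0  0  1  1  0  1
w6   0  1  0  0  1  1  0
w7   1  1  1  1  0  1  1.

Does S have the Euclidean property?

No

Euclidean: no — w1 S w2 and w1 S w7, but not w2 S w7.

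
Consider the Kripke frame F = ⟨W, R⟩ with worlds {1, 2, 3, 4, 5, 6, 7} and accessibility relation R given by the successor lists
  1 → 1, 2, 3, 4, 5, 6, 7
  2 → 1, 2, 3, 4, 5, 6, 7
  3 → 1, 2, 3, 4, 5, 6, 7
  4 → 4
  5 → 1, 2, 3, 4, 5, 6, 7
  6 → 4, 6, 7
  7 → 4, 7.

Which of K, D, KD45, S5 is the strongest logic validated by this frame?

D

Serial (axiom D): yes — every world has a successor (e.g. 1 R 1).
Euclidean (axiom 5): no — 1 R 4 and 1 R 2, but not 4 R 2.
Transitive (axiom 4): yes — every two-step R-path is closed by a direct edge.
Reflexive (axiom T): yes — every world is R-related to itself.
So F validates K, D; KD45 would additionally require R to be Euclidean. The strongest is D.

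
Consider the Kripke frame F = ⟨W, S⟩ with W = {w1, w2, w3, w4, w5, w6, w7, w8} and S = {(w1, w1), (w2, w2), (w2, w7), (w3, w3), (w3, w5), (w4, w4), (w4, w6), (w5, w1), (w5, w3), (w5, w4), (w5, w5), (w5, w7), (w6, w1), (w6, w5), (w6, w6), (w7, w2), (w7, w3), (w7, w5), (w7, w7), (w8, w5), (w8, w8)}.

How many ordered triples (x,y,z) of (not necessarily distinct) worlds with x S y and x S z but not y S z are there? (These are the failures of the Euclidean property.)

Enumerating: (w4,w6,w4), (w5,w1,w3), (w5,w1,w4), (w5,w1,w5), (w5,w1,w7), (w5,w3,w1), (w5,w3,w4), (w5,w3,w7), (w5,w4,w1), (w5,w4,w3), (w5,w4,w5), (w5,w4,w7), … and 11 more.
Total: 23.

23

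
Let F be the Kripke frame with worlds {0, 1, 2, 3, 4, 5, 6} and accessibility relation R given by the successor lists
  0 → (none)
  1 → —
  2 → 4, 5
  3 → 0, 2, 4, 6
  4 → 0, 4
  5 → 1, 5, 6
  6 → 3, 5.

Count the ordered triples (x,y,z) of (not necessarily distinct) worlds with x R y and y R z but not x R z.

13

Enumerating: (2,4,0), (2,5,1), (2,5,6), (3,2,5), (3,6,3), (3,6,5), (5,6,3), (6,3,0), (6,3,2), (6,3,4), (6,3,6), (6,5,1), (6,5,6).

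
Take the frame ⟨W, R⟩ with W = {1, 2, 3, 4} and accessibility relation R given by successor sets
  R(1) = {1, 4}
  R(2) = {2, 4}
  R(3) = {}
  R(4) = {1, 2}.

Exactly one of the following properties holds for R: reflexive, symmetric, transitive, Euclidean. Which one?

symmetric

Reflexive: no — 3 is not related to itself.
Symmetric: yes — every pair in R has its reverse in R.
Transitive: no — 1 R 4 and 4 R 2, but not 1 R 2.
Euclidean: no — 4 R 1 and 4 R 2, but not 1 R 2.
Only symmetric holds.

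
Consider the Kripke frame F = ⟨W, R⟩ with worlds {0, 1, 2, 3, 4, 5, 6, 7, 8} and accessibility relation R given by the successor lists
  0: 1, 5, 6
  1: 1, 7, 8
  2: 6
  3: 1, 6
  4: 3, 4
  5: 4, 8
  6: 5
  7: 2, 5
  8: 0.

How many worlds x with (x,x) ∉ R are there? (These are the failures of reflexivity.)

7

Enumerating: 0, 2, 3, 5, 6, 7, 8.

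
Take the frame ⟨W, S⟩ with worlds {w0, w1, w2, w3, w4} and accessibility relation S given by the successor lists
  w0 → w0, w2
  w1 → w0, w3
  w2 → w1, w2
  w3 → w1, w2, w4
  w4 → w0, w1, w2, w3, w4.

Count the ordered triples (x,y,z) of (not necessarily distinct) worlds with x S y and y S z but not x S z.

Enumerating: (w0,w2,w1), (w1,w0,w2), (w1,w3,w1), (w1,w3,w2), (w1,w3,w4), (w2,w1,w0), (w2,w1,w3), (w3,w1,w0), (w3,w1,w3), (w3,w4,w0), (w3,w4,w3).

11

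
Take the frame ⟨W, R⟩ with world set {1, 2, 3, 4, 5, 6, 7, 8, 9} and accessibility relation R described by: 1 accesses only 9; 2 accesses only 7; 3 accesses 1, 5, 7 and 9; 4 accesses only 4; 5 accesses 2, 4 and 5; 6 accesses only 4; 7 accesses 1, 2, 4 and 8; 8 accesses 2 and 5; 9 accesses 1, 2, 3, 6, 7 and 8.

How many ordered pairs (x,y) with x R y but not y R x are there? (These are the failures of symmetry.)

Enumerating: (3,1), (3,5), (3,7), (5,2), (5,4), (6,4), (7,1), (7,4), (7,8), (8,2), (8,5), (9,2), (9,6), (9,7), (9,8).

15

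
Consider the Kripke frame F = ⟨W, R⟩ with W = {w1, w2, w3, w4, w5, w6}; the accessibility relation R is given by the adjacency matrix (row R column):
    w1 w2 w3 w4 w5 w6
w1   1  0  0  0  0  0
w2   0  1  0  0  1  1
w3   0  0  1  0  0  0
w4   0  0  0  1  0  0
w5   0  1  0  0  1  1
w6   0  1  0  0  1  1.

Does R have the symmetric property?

Symmetric: yes — every pair in R has its reverse in R.

Yes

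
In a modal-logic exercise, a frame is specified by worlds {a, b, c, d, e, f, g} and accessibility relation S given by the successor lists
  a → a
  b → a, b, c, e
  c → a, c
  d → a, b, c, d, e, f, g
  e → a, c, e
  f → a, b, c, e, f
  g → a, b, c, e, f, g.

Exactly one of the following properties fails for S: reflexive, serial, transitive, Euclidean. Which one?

Reflexive: yes — every world is S-related to itself.
Serial: yes — every world has a successor (e.g. a S a).
Transitive: yes — every two-step S-path is closed by a direct edge.
Euclidean: no — b S a and b S c, but not a S c.
Only Euclidean fails.

Euclidean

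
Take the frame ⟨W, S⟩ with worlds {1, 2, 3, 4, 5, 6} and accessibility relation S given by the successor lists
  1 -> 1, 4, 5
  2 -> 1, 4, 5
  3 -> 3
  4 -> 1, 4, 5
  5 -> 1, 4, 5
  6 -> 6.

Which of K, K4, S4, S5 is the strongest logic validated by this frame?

K4

Transitive (axiom 4): yes — every two-step S-path is closed by a direct edge.
Reflexive (axiom T): no — 2 is not related to itself.
Euclidean (axiom 5): yes — any two successors of a common world are S-related.
So F validates K, K4; S4 would additionally require S to be reflexive. The strongest is K4.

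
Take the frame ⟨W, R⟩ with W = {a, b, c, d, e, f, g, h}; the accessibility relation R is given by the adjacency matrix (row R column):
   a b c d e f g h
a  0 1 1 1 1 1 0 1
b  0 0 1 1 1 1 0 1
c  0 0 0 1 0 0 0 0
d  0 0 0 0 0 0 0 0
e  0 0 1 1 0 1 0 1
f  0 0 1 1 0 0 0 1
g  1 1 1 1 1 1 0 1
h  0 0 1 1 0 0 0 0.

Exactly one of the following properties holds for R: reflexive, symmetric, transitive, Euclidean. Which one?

transitive

Reflexive: no — a is not related to itself.
Symmetric: no — a R b but not b R a.
Transitive: yes — every two-step R-path is closed by a direct edge.
Euclidean: no — a R c and a R b, but not c R b.
Only transitive holds.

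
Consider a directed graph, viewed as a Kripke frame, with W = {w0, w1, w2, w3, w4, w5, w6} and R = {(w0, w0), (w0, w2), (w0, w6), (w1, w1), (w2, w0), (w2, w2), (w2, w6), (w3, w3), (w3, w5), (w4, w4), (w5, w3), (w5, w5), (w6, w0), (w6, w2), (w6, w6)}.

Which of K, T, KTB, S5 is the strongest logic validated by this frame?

S5

Reflexive (axiom T): yes — every world is R-related to itself.
Symmetric (axiom B): yes — every pair in R has its reverse in R.
Euclidean (axiom 5): yes — any two successors of a common world are R-related.
So F validates K, T, KTB, S5. The strongest is S5.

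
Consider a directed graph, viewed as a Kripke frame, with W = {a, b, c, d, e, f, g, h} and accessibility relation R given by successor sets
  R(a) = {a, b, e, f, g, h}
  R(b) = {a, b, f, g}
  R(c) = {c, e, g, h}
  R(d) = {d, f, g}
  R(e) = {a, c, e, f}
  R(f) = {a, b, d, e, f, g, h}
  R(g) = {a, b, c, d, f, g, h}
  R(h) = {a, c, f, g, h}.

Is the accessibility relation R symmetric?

Yes

Symmetric: yes — every pair in R has its reverse in R.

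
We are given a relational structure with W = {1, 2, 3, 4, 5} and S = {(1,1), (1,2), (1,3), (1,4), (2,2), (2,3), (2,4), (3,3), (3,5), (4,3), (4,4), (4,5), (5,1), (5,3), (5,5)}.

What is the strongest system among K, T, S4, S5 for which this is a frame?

Reflexive (axiom T): yes — every world is S-related to itself.
Transitive (axiom 4): no — 1 S 3 and 3 S 5, but not 1 S 5.
Euclidean (axiom 5): no — 1 S 3 and 1 S 2, but not 3 S 2.
So F validates K, T; S4 would additionally require S to be transitive. The strongest is T.

T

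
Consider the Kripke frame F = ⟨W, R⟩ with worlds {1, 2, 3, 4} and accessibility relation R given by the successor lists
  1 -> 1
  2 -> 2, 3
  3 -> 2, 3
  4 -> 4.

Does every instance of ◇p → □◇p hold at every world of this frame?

Yes

Axiom 5 corresponds to the accessibility relation being Euclidean.
Euclidean: yes — any two successors of a common world are R-related.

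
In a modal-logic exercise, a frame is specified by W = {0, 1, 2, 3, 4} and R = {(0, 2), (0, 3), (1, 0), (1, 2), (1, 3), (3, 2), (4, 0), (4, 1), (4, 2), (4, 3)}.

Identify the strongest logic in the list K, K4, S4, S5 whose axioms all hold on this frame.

Transitive (axiom 4): yes — every two-step R-path is closed by a direct edge.
Reflexive (axiom T): no — 0 is not related to itself.
Euclidean (axiom 5): no — 0 R 2 and 0 R 3, but not 2 R 3.
So F validates K, K4; S4 would additionally require R to be reflexive. The strongest is K4.

K4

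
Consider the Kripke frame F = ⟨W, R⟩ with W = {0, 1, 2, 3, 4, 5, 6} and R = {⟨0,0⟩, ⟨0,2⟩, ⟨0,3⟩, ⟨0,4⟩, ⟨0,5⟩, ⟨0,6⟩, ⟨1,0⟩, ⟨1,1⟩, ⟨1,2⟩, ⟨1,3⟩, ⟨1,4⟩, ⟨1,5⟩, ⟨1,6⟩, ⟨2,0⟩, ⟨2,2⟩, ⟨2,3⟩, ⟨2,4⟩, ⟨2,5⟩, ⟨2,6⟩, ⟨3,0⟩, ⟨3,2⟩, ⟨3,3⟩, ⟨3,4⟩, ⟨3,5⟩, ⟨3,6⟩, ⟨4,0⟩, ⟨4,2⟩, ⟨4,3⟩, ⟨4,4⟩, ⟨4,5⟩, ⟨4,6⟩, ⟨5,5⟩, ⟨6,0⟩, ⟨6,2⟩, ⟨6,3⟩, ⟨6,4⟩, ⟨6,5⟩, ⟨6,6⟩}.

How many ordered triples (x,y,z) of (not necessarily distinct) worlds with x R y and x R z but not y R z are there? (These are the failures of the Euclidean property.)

Enumerating: (0,5,0), (0,5,2), (0,5,3), (0,5,4), (0,5,6), (1,0,1), (1,2,1), (1,3,1), (1,4,1), (1,5,0), (1,5,1), (1,5,2), … and 24 more.
Total: 36.

36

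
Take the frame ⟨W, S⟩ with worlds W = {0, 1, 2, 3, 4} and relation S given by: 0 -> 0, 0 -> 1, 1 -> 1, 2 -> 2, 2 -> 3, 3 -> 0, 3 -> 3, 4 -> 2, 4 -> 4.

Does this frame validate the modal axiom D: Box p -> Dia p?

Yes

Axiom D corresponds to the accessibility relation being serial.
Serial: yes — every world has a successor (e.g. 0 S 0).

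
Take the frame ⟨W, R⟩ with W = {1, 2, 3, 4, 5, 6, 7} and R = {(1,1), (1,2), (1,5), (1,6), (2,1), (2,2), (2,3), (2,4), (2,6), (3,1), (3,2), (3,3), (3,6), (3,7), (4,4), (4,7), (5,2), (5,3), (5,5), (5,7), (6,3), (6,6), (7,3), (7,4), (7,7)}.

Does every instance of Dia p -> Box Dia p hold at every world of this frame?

No

The schema 5 characterises exactly the Euclidean frames.
Euclidean: no — 1 R 2 and 1 R 5, but not 2 R 5.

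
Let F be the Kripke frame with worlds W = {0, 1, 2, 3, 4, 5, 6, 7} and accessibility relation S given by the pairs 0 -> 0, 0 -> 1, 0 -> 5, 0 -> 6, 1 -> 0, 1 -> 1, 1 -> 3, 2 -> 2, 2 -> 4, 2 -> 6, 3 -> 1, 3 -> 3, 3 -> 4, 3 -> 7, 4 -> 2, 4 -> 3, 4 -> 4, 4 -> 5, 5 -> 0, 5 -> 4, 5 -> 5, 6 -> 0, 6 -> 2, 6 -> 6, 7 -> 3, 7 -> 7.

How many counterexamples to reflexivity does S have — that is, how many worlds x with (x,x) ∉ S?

S is reflexive; there are no such worlds.

0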